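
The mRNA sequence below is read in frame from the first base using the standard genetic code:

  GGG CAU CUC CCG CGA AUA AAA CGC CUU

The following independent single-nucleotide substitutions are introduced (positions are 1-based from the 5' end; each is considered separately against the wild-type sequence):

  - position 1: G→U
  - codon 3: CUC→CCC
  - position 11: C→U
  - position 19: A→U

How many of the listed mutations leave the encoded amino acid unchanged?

0

Codon 1: GGG (Gly) → UGG (Trp) — missense.
Codon 3: CUC (Leu) → CCC (Pro) — missense.
Codon 4: CCG (Pro) → CUG (Leu) — missense.
Codon 7: AAA (Lys) → UAA (Stop) — nonsense.
Synonymous: 0 of 4.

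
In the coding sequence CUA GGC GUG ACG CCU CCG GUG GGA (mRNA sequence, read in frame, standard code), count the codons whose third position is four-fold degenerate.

8

Codon 1 CUA (Leu): third position 4-fold.
Codon 2 GGC (Gly): third position 4-fold.
Codon 3 GUG (Val): third position 4-fold.
Codon 4 ACG (Thr): third position 4-fold.
Codon 5 CCU (Pro): third position 4-fold.
Codon 6 CCG (Pro): third position 4-fold.
Codon 7 GUG (Val): third position 4-fold.
Codon 8 GGA (Gly): third position 4-fold.
Four-fold degenerate third positions: 8.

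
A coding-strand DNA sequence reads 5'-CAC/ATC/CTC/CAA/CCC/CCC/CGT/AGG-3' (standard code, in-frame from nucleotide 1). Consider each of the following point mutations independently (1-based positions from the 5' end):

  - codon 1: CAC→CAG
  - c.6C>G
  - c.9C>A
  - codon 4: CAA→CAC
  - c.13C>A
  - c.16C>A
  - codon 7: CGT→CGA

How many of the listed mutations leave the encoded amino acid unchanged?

Codon 1: CAC (His) → CAG (Gln) — missense.
Codon 2: ATC (Ile) → ATG (Met) — missense.
Codon 3: CTC (Leu) → CTA (Leu) — synonymous.
Codon 4: CAA (Gln) → CAC (His) — missense.
Codon 5: CCC (Pro) → ACC (Thr) — missense.
Codon 6: CCC (Pro) → ACC (Thr) — missense.
Codon 7: CGT (Arg) → CGA (Arg) — synonymous.
Synonymous: 2 of 7.

2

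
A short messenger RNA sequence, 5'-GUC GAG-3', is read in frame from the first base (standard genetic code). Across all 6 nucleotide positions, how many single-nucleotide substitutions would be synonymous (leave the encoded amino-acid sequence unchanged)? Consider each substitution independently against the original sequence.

4

Codon 1 (GUC, Val): 3 synonymous substitutions.
Codon 2 (GAG, Glu): 1 synonymous substitution.
Total: 3 + 1 = 4.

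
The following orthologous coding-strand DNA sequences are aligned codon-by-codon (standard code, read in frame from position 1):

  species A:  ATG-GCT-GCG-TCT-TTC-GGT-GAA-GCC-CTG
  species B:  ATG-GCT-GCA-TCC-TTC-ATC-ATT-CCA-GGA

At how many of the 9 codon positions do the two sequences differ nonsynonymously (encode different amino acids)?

Codon 1: ATG Met / ATG Met — identical.
Codon 2: GCT Ala / GCT Ala — identical.
Codon 3: GCG Ala / GCA Ala — synonymous.
Codon 4: TCT Ser / TCC Ser — synonymous.
Codon 5: TTC Phe / TTC Phe — identical.
Codon 6: GGT Gly / ATC Ile — nonsynonymous.
Codon 7: GAA Glu / ATT Ile — nonsynonymous.
Codon 8: GCC Ala / CCA Pro — nonsynonymous.
Codon 9: CTG Leu / GGA Gly — nonsynonymous.
Nonsynonymous differences: 4.

4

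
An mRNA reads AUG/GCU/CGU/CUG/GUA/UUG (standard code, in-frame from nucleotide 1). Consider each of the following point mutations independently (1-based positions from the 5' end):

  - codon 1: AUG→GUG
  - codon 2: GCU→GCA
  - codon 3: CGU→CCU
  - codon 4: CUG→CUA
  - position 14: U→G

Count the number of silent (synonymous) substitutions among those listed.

2

Codon 1: AUG (Met) → GUG (Val) — missense.
Codon 2: GCU (Ala) → GCA (Ala) — synonymous.
Codon 3: CGU (Arg) → CCU (Pro) — missense.
Codon 4: CUG (Leu) → CUA (Leu) — synonymous.
Codon 5: GUA (Val) → GGA (Gly) — missense.
Synonymous: 2 of 5.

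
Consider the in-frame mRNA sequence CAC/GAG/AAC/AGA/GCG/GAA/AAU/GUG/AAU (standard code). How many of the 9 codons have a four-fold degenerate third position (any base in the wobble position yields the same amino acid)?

Codon 1 CAC (His): third position 2-fold.
Codon 2 GAG (Glu): third position 2-fold.
Codon 3 AAC (Asn): third position 2-fold.
Codon 4 AGA (Arg): third position 2-fold.
Codon 5 GCG (Ala): third position 4-fold.
Codon 6 GAA (Glu): third position 2-fold.
Codon 7 AAU (Asn): third position 2-fold.
Codon 8 GUG (Val): third position 4-fold.
Codon 9 AAU (Asn): third position 2-fold.
Four-fold degenerate third positions: 2.

2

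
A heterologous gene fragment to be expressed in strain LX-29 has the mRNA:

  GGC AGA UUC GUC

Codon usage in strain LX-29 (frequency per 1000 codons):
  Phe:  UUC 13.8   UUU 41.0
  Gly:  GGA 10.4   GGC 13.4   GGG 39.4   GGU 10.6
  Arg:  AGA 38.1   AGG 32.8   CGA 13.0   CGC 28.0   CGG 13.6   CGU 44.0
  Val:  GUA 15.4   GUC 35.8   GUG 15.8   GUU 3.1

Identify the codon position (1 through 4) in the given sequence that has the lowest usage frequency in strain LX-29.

1

Codon 1 GGC (Gly): 13.4 per 1000.
Codon 2 AGA (Arg): 38.1 per 1000.
Codon 3 UUC (Phe): 13.8 per 1000.
Codon 4 GUC (Val): 35.8 per 1000.
Lowest frequency is 13.4 at codon 1.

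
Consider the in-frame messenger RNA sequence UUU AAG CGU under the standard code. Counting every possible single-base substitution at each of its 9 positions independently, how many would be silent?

5

Codon 1 (UUU, Phe): 1 synonymous substitution.
Codon 2 (AAG, Lys): 1 synonymous substitution.
Codon 3 (CGU, Arg): 3 synonymous substitutions.
Total: 1 + 1 + 3 = 5.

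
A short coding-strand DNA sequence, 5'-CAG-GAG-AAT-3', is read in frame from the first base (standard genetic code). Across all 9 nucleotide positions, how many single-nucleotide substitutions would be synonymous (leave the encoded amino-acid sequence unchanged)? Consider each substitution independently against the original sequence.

3

Codon 1 (CAG, Gln): 1 synonymous substitution.
Codon 2 (GAG, Glu): 1 synonymous substitution.
Codon 3 (AAT, Asn): 1 synonymous substitution.
Total: 1 + 1 + 1 = 3.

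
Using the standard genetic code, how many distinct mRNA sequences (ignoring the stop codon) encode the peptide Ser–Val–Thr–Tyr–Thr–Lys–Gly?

Ser: 6 codons.
Val: 4 codons.
Thr: 4 codons.
Tyr: 2 codons.
Thr: 4 codons.
Lys: 2 codons.
Gly: 4 codons.
6 × 4 × 4 × 2 × 4 × 2 × 4 = 6144.

6144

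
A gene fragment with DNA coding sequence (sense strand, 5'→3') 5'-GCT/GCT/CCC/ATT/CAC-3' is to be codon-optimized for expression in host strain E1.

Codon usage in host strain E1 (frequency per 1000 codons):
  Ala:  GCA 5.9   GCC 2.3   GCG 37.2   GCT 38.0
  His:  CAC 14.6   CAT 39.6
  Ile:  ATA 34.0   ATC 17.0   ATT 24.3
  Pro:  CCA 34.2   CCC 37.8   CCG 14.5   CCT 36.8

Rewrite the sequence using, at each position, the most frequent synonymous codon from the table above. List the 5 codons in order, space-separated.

GCT GCT CCC ATA CAT

Codon 1 (Ala): best is GCT at 38.0.
Codon 2 (Ala): best is GCT at 38.0.
Codon 3 (Pro): best is CCC at 37.8.
Codon 4 (Ile): best is ATA at 34.0.
Codon 5 (His): best is CAT at 39.6.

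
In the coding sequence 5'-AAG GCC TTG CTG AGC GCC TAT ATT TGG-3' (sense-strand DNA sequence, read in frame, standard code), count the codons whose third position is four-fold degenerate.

Codon 1 AAG (Lys): third position 2-fold.
Codon 2 GCC (Ala): third position 4-fold.
Codon 3 TTG (Leu): third position 2-fold.
Codon 4 CTG (Leu): third position 4-fold.
Codon 5 AGC (Ser): third position 2-fold.
Codon 6 GCC (Ala): third position 4-fold.
Codon 7 TAT (Tyr): third position 2-fold.
Codon 8 ATT (Ile): third position 3-fold.
Codon 9 TGG (Trp): third position 1-fold.
Four-fold degenerate third positions: 3.

3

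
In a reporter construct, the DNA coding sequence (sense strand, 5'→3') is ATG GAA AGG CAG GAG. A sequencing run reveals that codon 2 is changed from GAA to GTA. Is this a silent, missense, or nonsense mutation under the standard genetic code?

missense

Position 5 falls in codon 2: GAA → Glu.
After the substitution the codon is GTA → Val.
Glu ≠ Val, so this is a missense mutation.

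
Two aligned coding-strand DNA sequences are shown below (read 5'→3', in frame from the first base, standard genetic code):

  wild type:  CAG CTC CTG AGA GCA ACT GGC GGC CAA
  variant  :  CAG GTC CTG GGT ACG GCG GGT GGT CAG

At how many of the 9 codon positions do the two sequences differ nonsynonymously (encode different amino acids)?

4

Codon 1: CAG Gln / CAG Gln — identical.
Codon 2: CTC Leu / GTC Val — nonsynonymous.
Codon 3: CTG Leu / CTG Leu — identical.
Codon 4: AGA Arg / GGT Gly — nonsynonymous.
Codon 5: GCA Ala / ACG Thr — nonsynonymous.
Codon 6: ACT Thr / GCG Ala — nonsynonymous.
Codon 7: GGC Gly / GGT Gly — synonymous.
Codon 8: GGC Gly / GGT Gly — synonymous.
Codon 9: CAA Gln / CAG Gln — synonymous.
Nonsynonymous differences: 4.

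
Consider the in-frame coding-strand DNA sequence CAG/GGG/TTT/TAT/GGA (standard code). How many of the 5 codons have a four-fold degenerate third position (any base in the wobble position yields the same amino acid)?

2

Codon 1 CAG (Gln): third position 2-fold.
Codon 2 GGG (Gly): third position 4-fold.
Codon 3 TTT (Phe): third position 2-fold.
Codon 4 TAT (Tyr): third position 2-fold.
Codon 5 GGA (Gly): third position 4-fold.
Four-fold degenerate third positions: 2.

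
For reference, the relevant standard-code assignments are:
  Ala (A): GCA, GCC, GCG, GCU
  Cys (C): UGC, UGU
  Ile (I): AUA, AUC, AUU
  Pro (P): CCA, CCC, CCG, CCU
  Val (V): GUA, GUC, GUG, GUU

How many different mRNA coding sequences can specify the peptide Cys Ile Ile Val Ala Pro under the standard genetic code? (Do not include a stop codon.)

Cys: 2 codons.
Ile: 3 codons.
Ile: 3 codons.
Val: 4 codons.
Ala: 4 codons.
Pro: 4 codons.
2 × 3 × 3 × 4 × 4 × 4 = 1152.

1152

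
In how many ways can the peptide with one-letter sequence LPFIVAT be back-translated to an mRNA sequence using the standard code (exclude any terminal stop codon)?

Leu: 6 codons.
Pro: 4 codons.
Phe: 2 codons.
Ile: 3 codons.
Val: 4 codons.
Ala: 4 codons.
Thr: 4 codons.
6 × 4 × 2 × 3 × 4 × 4 × 4 = 9216.

9216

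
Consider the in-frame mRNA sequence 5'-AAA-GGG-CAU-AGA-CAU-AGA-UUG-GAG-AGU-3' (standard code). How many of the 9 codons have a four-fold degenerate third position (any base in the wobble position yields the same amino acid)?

Codon 1 AAA (Lys): third position 2-fold.
Codon 2 GGG (Gly): third position 4-fold.
Codon 3 CAU (His): third position 2-fold.
Codon 4 AGA (Arg): third position 2-fold.
Codon 5 CAU (His): third position 2-fold.
Codon 6 AGA (Arg): third position 2-fold.
Codon 7 UUG (Leu): third position 2-fold.
Codon 8 GAG (Glu): third position 2-fold.
Codon 9 AGU (Ser): third position 2-fold.
Four-fold degenerate third positions: 1.

1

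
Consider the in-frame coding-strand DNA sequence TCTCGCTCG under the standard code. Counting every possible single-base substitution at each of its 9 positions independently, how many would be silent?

Codon 1 (TCT, Ser): 3 synonymous substitutions.
Codon 2 (CGC, Arg): 3 synonymous substitutions.
Codon 3 (TCG, Ser): 3 synonymous substitutions.
Total: 3 + 3 + 3 = 9.

9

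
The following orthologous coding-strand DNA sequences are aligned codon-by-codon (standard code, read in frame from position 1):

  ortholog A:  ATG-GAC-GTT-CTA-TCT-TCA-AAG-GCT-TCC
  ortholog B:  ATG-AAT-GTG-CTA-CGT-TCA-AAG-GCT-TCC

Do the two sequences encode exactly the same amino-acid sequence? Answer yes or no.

Codon 1: ATG Met / ATG Met — identical.
Codon 2: GAC Asp / AAT Asn — nonsynonymous.
Codon 3: GTT Val / GTG Val — synonymous.
Codon 4: CTA Leu / CTA Leu — identical.
Codon 5: TCT Ser / CGT Arg — nonsynonymous.
Codon 6: TCA Ser / TCA Ser — identical.
Codon 7: AAG Lys / AAG Lys — identical.
Codon 8: GCT Ala / GCT Ala — identical.
Codon 9: TCC Ser / TCC Ser — identical.
Nonsynonymous differences: 2 → different protein.

no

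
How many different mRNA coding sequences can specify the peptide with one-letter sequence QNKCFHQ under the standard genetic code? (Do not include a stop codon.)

Gln: 2 codons.
Asn: 2 codons.
Lys: 2 codons.
Cys: 2 codons.
Phe: 2 codons.
His: 2 codons.
Gln: 2 codons.
2 × 2 × 2 × 2 × 2 × 2 × 2 = 128.

128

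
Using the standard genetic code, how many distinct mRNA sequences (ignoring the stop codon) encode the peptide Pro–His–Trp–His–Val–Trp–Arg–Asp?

768

Pro: 4 codons.
His: 2 codons.
Trp: 1 codon.
His: 2 codons.
Val: 4 codons.
Trp: 1 codon.
Arg: 6 codons.
Asp: 2 codons.
4 × 2 × 1 × 2 × 4 × 1 × 6 × 2 = 768.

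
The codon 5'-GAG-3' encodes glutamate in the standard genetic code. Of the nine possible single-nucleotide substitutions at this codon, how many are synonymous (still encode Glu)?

Position 1: none → 0 synonymous.
Position 2: none → 0 synonymous.
Position 3: GAA → 1 synonymous.
Total: 0 + 0 + 1 = 1.

1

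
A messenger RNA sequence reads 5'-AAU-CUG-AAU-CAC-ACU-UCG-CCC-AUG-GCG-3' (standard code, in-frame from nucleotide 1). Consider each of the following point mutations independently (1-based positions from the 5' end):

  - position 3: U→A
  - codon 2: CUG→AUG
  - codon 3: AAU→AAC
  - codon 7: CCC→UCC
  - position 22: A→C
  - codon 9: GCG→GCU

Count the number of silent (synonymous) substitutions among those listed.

2

Codon 1: AAU (Asn) → AAA (Lys) — missense.
Codon 2: CUG (Leu) → AUG (Met) — missense.
Codon 3: AAU (Asn) → AAC (Asn) — synonymous.
Codon 7: CCC (Pro) → UCC (Ser) — missense.
Codon 8: AUG (Met) → CUG (Leu) — missense.
Codon 9: GCG (Ala) → GCU (Ala) — synonymous.
Synonymous: 2 of 6.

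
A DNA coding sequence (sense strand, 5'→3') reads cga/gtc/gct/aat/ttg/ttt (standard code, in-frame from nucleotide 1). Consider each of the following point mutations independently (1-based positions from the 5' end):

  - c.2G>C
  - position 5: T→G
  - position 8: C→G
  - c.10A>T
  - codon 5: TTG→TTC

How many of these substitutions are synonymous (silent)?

Codon 1: CGA (Arg) → CCA (Pro) — missense.
Codon 2: GTC (Val) → GGC (Gly) — missense.
Codon 3: GCT (Ala) → GGT (Gly) — missense.
Codon 4: AAT (Asn) → TAT (Tyr) — missense.
Codon 5: TTG (Leu) → TTC (Phe) — missense.
Synonymous: 0 of 5.

0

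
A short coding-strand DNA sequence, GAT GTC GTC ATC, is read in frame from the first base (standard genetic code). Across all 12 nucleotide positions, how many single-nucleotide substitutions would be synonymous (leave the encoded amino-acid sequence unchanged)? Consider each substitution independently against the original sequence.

Codon 1 (GAT, Asp): 1 synonymous substitution.
Codon 2 (GTC, Val): 3 synonymous substitutions.
Codon 3 (GTC, Val): 3 synonymous substitutions.
Codon 4 (ATC, Ile): 2 synonymous substitutions.
Total: 1 + 3 + 3 + 2 = 9.

9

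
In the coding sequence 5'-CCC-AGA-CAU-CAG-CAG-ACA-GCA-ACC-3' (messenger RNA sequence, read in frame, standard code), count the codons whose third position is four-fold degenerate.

Codon 1 CCC (Pro): third position 4-fold.
Codon 2 AGA (Arg): third position 2-fold.
Codon 3 CAU (His): third position 2-fold.
Codon 4 CAG (Gln): third position 2-fold.
Codon 5 CAG (Gln): third position 2-fold.
Codon 6 ACA (Thr): third position 4-fold.
Codon 7 GCA (Ala): third position 4-fold.
Codon 8 ACC (Thr): third position 4-fold.
Four-fold degenerate third positions: 4.

4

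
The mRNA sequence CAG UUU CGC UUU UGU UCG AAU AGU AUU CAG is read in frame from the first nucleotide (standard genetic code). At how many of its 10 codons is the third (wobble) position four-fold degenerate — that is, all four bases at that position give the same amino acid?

2

Codon 1 CAG (Gln): third position 2-fold.
Codon 2 UUU (Phe): third position 2-fold.
Codon 3 CGC (Arg): third position 4-fold.
Codon 4 UUU (Phe): third position 2-fold.
Codon 5 UGU (Cys): third position 2-fold.
Codon 6 UCG (Ser): third position 4-fold.
Codon 7 AAU (Asn): third position 2-fold.
Codon 8 AGU (Ser): third position 2-fold.
Codon 9 AUU (Ile): third position 3-fold.
Codon 10 CAG (Gln): third position 2-fold.
Four-fold degenerate third positions: 2.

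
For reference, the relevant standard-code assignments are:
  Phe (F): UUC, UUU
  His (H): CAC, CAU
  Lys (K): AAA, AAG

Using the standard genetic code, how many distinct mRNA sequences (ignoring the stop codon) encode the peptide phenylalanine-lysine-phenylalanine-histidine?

16

Phe: 2 codons.
Lys: 2 codons.
Phe: 2 codons.
His: 2 codons.
2 × 2 × 2 × 2 = 16.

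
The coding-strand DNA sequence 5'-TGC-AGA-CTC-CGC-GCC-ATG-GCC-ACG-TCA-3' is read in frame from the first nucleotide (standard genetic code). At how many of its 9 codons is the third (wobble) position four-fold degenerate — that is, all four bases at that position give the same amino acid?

Codon 1 TGC (Cys): third position 2-fold.
Codon 2 AGA (Arg): third position 2-fold.
Codon 3 CTC (Leu): third position 4-fold.
Codon 4 CGC (Arg): third position 4-fold.
Codon 5 GCC (Ala): third position 4-fold.
Codon 6 ATG (Met): third position 1-fold.
Codon 7 GCC (Ala): third position 4-fold.
Codon 8 ACG (Thr): third position 4-fold.
Codon 9 TCA (Ser): third position 4-fold.
Four-fold degenerate third positions: 6.

6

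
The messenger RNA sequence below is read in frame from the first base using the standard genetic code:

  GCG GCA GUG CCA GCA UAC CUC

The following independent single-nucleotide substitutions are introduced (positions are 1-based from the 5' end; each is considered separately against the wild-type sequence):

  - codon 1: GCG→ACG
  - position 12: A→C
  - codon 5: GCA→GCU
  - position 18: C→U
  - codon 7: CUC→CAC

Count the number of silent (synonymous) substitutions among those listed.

3

Codon 1: GCG (Ala) → ACG (Thr) — missense.
Codon 4: CCA (Pro) → CCC (Pro) — synonymous.
Codon 5: GCA (Ala) → GCU (Ala) — synonymous.
Codon 6: UAC (Tyr) → UAU (Tyr) — synonymous.
Codon 7: CUC (Leu) → CAC (His) — missense.
Synonymous: 3 of 5.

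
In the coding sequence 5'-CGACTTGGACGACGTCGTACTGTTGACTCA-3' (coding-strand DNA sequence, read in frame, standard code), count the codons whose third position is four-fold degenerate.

9

Codon 1 CGA (Arg): third position 4-fold.
Codon 2 CTT (Leu): third position 4-fold.
Codon 3 GGA (Gly): third position 4-fold.
Codon 4 CGA (Arg): third position 4-fold.
Codon 5 CGT (Arg): third position 4-fold.
Codon 6 CGT (Arg): third position 4-fold.
Codon 7 ACT (Thr): third position 4-fold.
Codon 8 GTT (Val): third position 4-fold.
Codon 9 GAC (Asp): third position 2-fold.
Codon 10 TCA (Ser): third position 4-fold.
Four-fold degenerate third positions: 9.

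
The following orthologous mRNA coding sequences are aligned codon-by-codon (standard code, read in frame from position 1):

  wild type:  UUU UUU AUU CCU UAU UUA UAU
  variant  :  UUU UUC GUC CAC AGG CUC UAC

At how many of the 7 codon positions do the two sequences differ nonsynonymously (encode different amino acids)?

Codon 1: UUU Phe / UUU Phe — identical.
Codon 2: UUU Phe / UUC Phe — synonymous.
Codon 3: AUU Ile / GUC Val — nonsynonymous.
Codon 4: CCU Pro / CAC His — nonsynonymous.
Codon 5: UAU Tyr / AGG Arg — nonsynonymous.
Codon 6: UUA Leu / CUC Leu — synonymous.
Codon 7: UAU Tyr / UAC Tyr — synonymous.
Nonsynonymous differences: 3.

3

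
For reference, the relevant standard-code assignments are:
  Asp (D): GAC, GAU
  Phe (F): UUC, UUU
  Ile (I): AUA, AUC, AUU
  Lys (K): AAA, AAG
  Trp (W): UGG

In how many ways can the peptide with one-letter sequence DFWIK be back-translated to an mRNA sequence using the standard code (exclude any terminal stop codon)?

Asp: 2 codons.
Phe: 2 codons.
Trp: 1 codon.
Ile: 3 codons.
Lys: 2 codons.
2 × 2 × 1 × 3 × 2 = 24.

24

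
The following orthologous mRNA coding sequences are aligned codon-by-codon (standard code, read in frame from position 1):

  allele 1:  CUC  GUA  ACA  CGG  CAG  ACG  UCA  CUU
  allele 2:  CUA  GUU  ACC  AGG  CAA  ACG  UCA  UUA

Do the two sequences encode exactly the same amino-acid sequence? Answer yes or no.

Codon 1: CUC Leu / CUA Leu — synonymous.
Codon 2: GUA Val / GUU Val — synonymous.
Codon 3: ACA Thr / ACC Thr — synonymous.
Codon 4: CGG Arg / AGG Arg — synonymous.
Codon 5: CAG Gln / CAA Gln — synonymous.
Codon 6: ACG Thr / ACG Thr — identical.
Codon 7: UCA Ser / UCA Ser — identical.
Codon 8: CUU Leu / UUA Leu — synonymous.
Nonsynonymous differences: 0 → same protein.

yes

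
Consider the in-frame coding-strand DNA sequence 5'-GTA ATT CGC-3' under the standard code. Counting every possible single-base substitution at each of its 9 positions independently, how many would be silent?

Codon 1 (GTA, Val): 3 synonymous substitutions.
Codon 2 (ATT, Ile): 2 synonymous substitutions.
Codon 3 (CGC, Arg): 3 synonymous substitutions.
Total: 3 + 2 + 3 = 8.

8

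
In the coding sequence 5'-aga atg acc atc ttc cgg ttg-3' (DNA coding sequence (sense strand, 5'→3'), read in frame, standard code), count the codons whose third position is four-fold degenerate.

Codon 1 AGA (Arg): third position 2-fold.
Codon 2 ATG (Met): third position 1-fold.
Codon 3 ACC (Thr): third position 4-fold.
Codon 4 ATC (Ile): third position 3-fold.
Codon 5 TTC (Phe): third position 2-fold.
Codon 6 CGG (Arg): third position 4-fold.
Codon 7 TTG (Leu): third position 2-fold.
Four-fold degenerate third positions: 2.

2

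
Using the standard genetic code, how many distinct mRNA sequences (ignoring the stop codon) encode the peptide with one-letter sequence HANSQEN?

768

His: 2 codons.
Ala: 4 codons.
Asn: 2 codons.
Ser: 6 codons.
Gln: 2 codons.
Glu: 2 codons.
Asn: 2 codons.
2 × 4 × 2 × 6 × 2 × 2 × 2 = 768.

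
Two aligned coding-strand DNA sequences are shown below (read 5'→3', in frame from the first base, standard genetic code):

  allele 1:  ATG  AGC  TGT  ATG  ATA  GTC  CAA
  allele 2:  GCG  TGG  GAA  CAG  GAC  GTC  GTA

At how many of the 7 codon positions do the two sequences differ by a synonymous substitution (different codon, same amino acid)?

Codon 1: ATG Met / GCG Ala — nonsynonymous.
Codon 2: AGC Ser / TGG Trp — nonsynonymous.
Codon 3: TGT Cys / GAA Glu — nonsynonymous.
Codon 4: ATG Met / CAG Gln — nonsynonymous.
Codon 5: ATA Ile / GAC Asp — nonsynonymous.
Codon 6: GTC Val / GTC Val — identical.
Codon 7: CAA Gln / GTA Val — nonsynonymous.
Synonymous differences: 0.

0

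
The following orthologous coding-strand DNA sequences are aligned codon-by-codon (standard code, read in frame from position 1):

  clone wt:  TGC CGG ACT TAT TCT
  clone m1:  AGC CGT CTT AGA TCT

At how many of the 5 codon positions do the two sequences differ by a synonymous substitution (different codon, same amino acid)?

1

Codon 1: TGC Cys / AGC Ser — nonsynonymous.
Codon 2: CGG Arg / CGT Arg — synonymous.
Codon 3: ACT Thr / CTT Leu — nonsynonymous.
Codon 4: TAT Tyr / AGA Arg — nonsynonymous.
Codon 5: TCT Ser / TCT Ser — identical.
Synonymous differences: 1.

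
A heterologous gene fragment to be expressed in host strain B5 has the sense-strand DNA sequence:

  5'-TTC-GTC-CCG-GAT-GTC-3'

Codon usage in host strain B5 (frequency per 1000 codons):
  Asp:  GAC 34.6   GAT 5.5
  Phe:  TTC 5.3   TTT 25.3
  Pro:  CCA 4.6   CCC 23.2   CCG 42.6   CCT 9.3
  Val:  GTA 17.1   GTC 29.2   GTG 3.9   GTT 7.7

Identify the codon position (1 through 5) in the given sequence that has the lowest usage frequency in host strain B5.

Codon 1 TTC (Phe): 5.3 per 1000.
Codon 2 GTC (Val): 29.2 per 1000.
Codon 3 CCG (Pro): 42.6 per 1000.
Codon 4 GAT (Asp): 5.5 per 1000.
Codon 5 GTC (Val): 29.2 per 1000.
Lowest frequency is 5.3 at codon 1.

1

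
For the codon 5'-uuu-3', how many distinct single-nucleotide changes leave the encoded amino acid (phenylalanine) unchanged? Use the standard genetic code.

1

Position 1: none → 0 synonymous.
Position 2: none → 0 synonymous.
Position 3: UUC → 1 synonymous.
Total: 0 + 0 + 1 = 1.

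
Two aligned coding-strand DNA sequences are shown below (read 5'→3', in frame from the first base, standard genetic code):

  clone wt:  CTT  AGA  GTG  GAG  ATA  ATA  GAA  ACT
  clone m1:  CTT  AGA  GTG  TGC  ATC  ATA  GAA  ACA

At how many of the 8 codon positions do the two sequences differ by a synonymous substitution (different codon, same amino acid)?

Codon 1: CTT Leu / CTT Leu — identical.
Codon 2: AGA Arg / AGA Arg — identical.
Codon 3: GTG Val / GTG Val — identical.
Codon 4: GAG Glu / TGC Cys — nonsynonymous.
Codon 5: ATA Ile / ATC Ile — synonymous.
Codon 6: ATA Ile / ATA Ile — identical.
Codon 7: GAA Glu / GAA Glu — identical.
Codon 8: ACT Thr / ACA Thr — synonymous.
Synonymous differences: 2.

2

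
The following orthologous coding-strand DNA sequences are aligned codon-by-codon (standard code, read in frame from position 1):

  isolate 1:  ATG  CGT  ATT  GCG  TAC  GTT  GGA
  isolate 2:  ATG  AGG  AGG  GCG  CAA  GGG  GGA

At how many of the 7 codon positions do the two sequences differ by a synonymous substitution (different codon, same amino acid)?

Codon 1: ATG Met / ATG Met — identical.
Codon 2: CGT Arg / AGG Arg — synonymous.
Codon 3: ATT Ile / AGG Arg — nonsynonymous.
Codon 4: GCG Ala / GCG Ala — identical.
Codon 5: TAC Tyr / CAA Gln — nonsynonymous.
Codon 6: GTT Val / GGG Gly — nonsynonymous.
Codon 7: GGA Gly / GGA Gly — identical.
Synonymous differences: 1.

1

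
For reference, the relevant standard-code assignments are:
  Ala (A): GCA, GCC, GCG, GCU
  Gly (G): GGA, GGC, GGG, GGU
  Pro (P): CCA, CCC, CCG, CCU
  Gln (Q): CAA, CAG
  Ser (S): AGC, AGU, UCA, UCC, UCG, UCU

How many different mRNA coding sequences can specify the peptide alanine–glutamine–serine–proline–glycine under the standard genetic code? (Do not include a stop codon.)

768

Ala: 4 codons.
Gln: 2 codons.
Ser: 6 codons.
Pro: 4 codons.
Gly: 4 codons.
4 × 2 × 6 × 4 × 4 = 768.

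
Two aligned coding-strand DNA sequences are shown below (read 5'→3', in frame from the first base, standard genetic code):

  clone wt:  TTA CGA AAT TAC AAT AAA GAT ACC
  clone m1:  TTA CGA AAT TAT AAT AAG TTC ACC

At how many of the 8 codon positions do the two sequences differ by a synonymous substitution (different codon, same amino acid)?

2

Codon 1: TTA Leu / TTA Leu — identical.
Codon 2: CGA Arg / CGA Arg — identical.
Codon 3: AAT Asn / AAT Asn — identical.
Codon 4: TAC Tyr / TAT Tyr — synonymous.
Codon 5: AAT Asn / AAT Asn — identical.
Codon 6: AAA Lys / AAG Lys — synonymous.
Codon 7: GAT Asp / TTC Phe — nonsynonymous.
Codon 8: ACC Thr / ACC Thr — identical.
Synonymous differences: 2.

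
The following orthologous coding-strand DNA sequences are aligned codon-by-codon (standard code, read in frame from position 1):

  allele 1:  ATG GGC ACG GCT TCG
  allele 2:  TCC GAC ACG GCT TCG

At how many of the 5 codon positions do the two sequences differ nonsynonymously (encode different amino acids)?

Codon 1: ATG Met / TCC Ser — nonsynonymous.
Codon 2: GGC Gly / GAC Asp — nonsynonymous.
Codon 3: ACG Thr / ACG Thr — identical.
Codon 4: GCT Ala / GCT Ala — identical.
Codon 5: TCG Ser / TCG Ser — identical.
Nonsynonymous differences: 2.

2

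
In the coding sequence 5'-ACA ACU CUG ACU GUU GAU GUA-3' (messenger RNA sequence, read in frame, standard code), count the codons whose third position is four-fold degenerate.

6

Codon 1 ACA (Thr): third position 4-fold.
Codon 2 ACU (Thr): third position 4-fold.
Codon 3 CUG (Leu): third position 4-fold.
Codon 4 ACU (Thr): third position 4-fold.
Codon 5 GUU (Val): third position 4-fold.
Codon 6 GAU (Asp): third position 2-fold.
Codon 7 GUA (Val): third position 4-fold.
Four-fold degenerate third positions: 6.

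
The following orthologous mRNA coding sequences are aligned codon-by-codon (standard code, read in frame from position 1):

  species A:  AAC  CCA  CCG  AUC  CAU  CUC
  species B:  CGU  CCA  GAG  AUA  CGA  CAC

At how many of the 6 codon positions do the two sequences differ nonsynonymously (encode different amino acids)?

Codon 1: AAC Asn / CGU Arg — nonsynonymous.
Codon 2: CCA Pro / CCA Pro — identical.
Codon 3: CCG Pro / GAG Glu — nonsynonymous.
Codon 4: AUC Ile / AUA Ile — synonymous.
Codon 5: CAU His / CGA Arg — nonsynonymous.
Codon 6: CUC Leu / CAC His — nonsynonymous.
Nonsynonymous differences: 4.

4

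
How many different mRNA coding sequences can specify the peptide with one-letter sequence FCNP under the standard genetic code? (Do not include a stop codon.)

Phe: 2 codons.
Cys: 2 codons.
Asn: 2 codons.
Pro: 4 codons.
2 × 2 × 2 × 4 = 32.

32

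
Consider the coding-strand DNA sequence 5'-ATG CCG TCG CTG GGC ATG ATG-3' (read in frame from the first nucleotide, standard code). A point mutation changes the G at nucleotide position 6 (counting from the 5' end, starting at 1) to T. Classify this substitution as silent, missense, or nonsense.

silent

Position 6 falls in codon 2: CCG → Pro.
After the substitution the codon is CCT → Pro.
Both encode Pro, so the change is synonymous.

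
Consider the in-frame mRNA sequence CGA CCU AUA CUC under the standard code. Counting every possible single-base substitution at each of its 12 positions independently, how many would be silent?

12

Codon 1 (CGA, Arg): 4 synonymous substitutions.
Codon 2 (CCU, Pro): 3 synonymous substitutions.
Codon 3 (AUA, Ile): 2 synonymous substitutions.
Codon 4 (CUC, Leu): 3 synonymous substitutions.
Total: 4 + 3 + 2 + 3 = 12.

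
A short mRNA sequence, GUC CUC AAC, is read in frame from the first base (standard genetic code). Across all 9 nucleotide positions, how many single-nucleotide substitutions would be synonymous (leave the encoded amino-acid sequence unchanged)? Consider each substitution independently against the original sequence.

Codon 1 (GUC, Val): 3 synonymous substitutions.
Codon 2 (CUC, Leu): 3 synonymous substitutions.
Codon 3 (AAC, Asn): 1 synonymous substitution.
Total: 3 + 3 + 1 = 7.

7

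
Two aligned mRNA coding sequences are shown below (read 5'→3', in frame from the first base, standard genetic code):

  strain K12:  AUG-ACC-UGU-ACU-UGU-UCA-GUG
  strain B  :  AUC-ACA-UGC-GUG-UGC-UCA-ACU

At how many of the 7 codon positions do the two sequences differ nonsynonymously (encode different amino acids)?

3

Codon 1: AUG Met / AUC Ile — nonsynonymous.
Codon 2: ACC Thr / ACA Thr — synonymous.
Codon 3: UGU Cys / UGC Cys — synonymous.
Codon 4: ACU Thr / GUG Val — nonsynonymous.
Codon 5: UGU Cys / UGC Cys — synonymous.
Codon 6: UCA Ser / UCA Ser — identical.
Codon 7: GUG Val / ACU Thr — nonsynonymous.
Nonsynonymous differences: 3.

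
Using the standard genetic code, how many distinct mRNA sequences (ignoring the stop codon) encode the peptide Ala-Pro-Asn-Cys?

64

Ala: 4 codons.
Pro: 4 codons.
Asn: 2 codons.
Cys: 2 codons.
4 × 4 × 2 × 2 = 64.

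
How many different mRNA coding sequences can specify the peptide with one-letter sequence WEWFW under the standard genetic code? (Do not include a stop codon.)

4

Trp: 1 codon.
Glu: 2 codons.
Trp: 1 codon.
Phe: 2 codons.
Trp: 1 codon.
1 × 2 × 1 × 2 × 1 = 4.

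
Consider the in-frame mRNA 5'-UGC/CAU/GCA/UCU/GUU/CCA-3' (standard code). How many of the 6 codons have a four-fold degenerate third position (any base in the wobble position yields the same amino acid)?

4

Codon 1 UGC (Cys): third position 2-fold.
Codon 2 CAU (His): third position 2-fold.
Codon 3 GCA (Ala): third position 4-fold.
Codon 4 UCU (Ser): third position 4-fold.
Codon 5 GUU (Val): third position 4-fold.
Codon 6 CCA (Pro): third position 4-fold.
Four-fold degenerate third positions: 4.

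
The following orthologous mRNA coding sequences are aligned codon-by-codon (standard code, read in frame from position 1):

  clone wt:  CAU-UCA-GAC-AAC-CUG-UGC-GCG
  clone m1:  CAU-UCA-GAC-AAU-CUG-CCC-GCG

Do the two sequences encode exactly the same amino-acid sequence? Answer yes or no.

no

Codon 1: CAU His / CAU His — identical.
Codon 2: UCA Ser / UCA Ser — identical.
Codon 3: GAC Asp / GAC Asp — identical.
Codon 4: AAC Asn / AAU Asn — synonymous.
Codon 5: CUG Leu / CUG Leu — identical.
Codon 6: UGC Cys / CCC Pro — nonsynonymous.
Codon 7: GCG Ala / GCG Ala — identical.
Nonsynonymous differences: 1 → different protein.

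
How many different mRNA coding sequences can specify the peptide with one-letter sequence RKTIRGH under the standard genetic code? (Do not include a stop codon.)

Arg: 6 codons.
Lys: 2 codons.
Thr: 4 codons.
Ile: 3 codons.
Arg: 6 codons.
Gly: 4 codons.
His: 2 codons.
6 × 2 × 4 × 3 × 6 × 4 × 2 = 6912.

6912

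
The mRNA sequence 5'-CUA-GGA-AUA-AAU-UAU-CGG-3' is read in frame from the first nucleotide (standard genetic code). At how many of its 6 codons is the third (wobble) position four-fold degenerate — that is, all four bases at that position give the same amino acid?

Codon 1 CUA (Leu): third position 4-fold.
Codon 2 GGA (Gly): third position 4-fold.
Codon 3 AUA (Ile): third position 3-fold.
Codon 4 AAU (Asn): third position 2-fold.
Codon 5 UAU (Tyr): third position 2-fold.
Codon 6 CGG (Arg): third position 4-fold.
Four-fold degenerate third positions: 3.

3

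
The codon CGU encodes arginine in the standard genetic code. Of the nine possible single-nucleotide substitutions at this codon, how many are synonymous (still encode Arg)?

Position 1: none → 0 synonymous.
Position 2: none → 0 synonymous.
Position 3: CGC, CGA, CGG → 3 synonymous.
Total: 0 + 0 + 3 = 3.

3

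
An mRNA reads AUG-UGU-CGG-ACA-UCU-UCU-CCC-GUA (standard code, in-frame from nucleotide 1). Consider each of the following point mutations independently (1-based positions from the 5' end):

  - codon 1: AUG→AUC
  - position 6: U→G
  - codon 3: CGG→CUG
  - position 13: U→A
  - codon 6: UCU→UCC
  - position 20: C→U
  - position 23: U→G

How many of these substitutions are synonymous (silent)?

Codon 1: AUG (Met) → AUC (Ile) — missense.
Codon 2: UGU (Cys) → UGG (Trp) — missense.
Codon 3: CGG (Arg) → CUG (Leu) — missense.
Codon 5: UCU (Ser) → ACU (Thr) — missense.
Codon 6: UCU (Ser) → UCC (Ser) — synonymous.
Codon 7: CCC (Pro) → CUC (Leu) — missense.
Codon 8: GUA (Val) → GGA (Gly) — missense.
Synonymous: 1 of 7.

1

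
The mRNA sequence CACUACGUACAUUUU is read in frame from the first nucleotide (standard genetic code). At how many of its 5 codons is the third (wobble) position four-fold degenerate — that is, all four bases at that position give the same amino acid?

1

Codon 1 CAC (His): third position 2-fold.
Codon 2 UAC (Tyr): third position 2-fold.
Codon 3 GUA (Val): third position 4-fold.
Codon 4 CAU (His): third position 2-fold.
Codon 5 UUU (Phe): third position 2-fold.
Four-fold degenerate third positions: 1.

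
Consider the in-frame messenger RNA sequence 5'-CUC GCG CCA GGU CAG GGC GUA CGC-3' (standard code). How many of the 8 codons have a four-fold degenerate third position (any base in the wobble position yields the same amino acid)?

7

Codon 1 CUC (Leu): third position 4-fold.
Codon 2 GCG (Ala): third position 4-fold.
Codon 3 CCA (Pro): third position 4-fold.
Codon 4 GGU (Gly): third position 4-fold.
Codon 5 CAG (Gln): third position 2-fold.
Codon 6 GGC (Gly): third position 4-fold.
Codon 7 GUA (Val): third position 4-fold.
Codon 8 CGC (Arg): third position 4-fold.
Four-fold degenerate third positions: 7.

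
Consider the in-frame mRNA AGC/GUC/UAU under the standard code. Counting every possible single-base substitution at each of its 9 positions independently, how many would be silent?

5

Codon 1 (AGC, Ser): 1 synonymous substitution.
Codon 2 (GUC, Val): 3 synonymous substitutions.
Codon 3 (UAU, Tyr): 1 synonymous substitution.
Total: 1 + 3 + 1 = 5.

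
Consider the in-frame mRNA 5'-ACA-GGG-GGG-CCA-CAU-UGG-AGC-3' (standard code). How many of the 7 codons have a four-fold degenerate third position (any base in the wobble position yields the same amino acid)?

Codon 1 ACA (Thr): third position 4-fold.
Codon 2 GGG (Gly): third position 4-fold.
Codon 3 GGG (Gly): third position 4-fold.
Codon 4 CCA (Pro): third position 4-fold.
Codon 5 CAU (His): third position 2-fold.
Codon 6 UGG (Trp): third position 1-fold.
Codon 7 AGC (Ser): third position 2-fold.
Four-fold degenerate third positions: 4.

4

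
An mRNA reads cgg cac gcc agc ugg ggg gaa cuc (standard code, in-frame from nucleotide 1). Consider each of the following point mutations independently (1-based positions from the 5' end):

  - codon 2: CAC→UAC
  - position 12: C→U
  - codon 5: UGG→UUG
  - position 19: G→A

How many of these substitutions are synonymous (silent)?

1

Codon 2: CAC (His) → UAC (Tyr) — missense.
Codon 4: AGC (Ser) → AGU (Ser) — synonymous.
Codon 5: UGG (Trp) → UUG (Leu) — missense.
Codon 7: GAA (Glu) → AAA (Lys) — missense.
Synonymous: 1 of 4.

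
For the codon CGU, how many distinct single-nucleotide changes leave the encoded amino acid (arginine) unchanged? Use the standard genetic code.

Position 1: none → 0 synonymous.
Position 2: none → 0 synonymous.
Position 3: CGC, CGA, CGG → 3 synonymous.
Total: 0 + 0 + 3 = 3.

3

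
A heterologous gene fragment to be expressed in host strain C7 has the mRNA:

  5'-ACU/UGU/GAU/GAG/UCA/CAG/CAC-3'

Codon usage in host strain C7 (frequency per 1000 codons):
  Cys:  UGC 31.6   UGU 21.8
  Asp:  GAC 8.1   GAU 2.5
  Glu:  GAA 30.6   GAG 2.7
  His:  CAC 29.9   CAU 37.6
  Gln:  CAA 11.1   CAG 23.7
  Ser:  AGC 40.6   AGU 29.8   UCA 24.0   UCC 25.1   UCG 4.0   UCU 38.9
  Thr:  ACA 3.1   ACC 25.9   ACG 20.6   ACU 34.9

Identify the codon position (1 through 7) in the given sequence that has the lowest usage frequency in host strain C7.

Codon 1 ACU (Thr): 34.9 per 1000.
Codon 2 UGU (Cys): 21.8 per 1000.
Codon 3 GAU (Asp): 2.5 per 1000.
Codon 4 GAG (Glu): 2.7 per 1000.
Codon 5 UCA (Ser): 24.0 per 1000.
Codon 6 CAG (Gln): 23.7 per 1000.
Codon 7 CAC (His): 29.9 per 1000.
Lowest frequency is 2.5 at codon 3.

3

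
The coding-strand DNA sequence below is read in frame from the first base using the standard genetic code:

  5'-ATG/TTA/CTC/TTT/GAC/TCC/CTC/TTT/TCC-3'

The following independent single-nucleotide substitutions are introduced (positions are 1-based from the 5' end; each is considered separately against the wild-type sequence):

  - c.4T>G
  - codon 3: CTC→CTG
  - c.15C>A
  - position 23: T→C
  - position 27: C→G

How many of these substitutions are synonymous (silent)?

2

Codon 2: TTA (Leu) → GTA (Val) — missense.
Codon 3: CTC (Leu) → CTG (Leu) — synonymous.
Codon 5: GAC (Asp) → GAA (Glu) — missense.
Codon 8: TTT (Phe) → TCT (Ser) — missense.
Codon 9: TCC (Ser) → TCG (Ser) — synonymous.
Synonymous: 2 of 5.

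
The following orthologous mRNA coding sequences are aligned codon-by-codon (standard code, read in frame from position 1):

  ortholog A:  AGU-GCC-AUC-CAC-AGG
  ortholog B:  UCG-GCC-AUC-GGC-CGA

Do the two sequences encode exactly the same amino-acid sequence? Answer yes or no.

Codon 1: AGU Ser / UCG Ser — synonymous.
Codon 2: GCC Ala / GCC Ala — identical.
Codon 3: AUC Ile / AUC Ile — identical.
Codon 4: CAC His / GGC Gly — nonsynonymous.
Codon 5: AGG Arg / CGA Arg — synonymous.
Nonsynonymous differences: 1 → different protein.

no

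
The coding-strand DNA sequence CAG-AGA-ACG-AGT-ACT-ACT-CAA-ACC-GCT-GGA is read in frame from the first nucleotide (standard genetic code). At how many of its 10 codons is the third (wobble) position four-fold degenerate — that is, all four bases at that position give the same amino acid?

6

Codon 1 CAG (Gln): third position 2-fold.
Codon 2 AGA (Arg): third position 2-fold.
Codon 3 ACG (Thr): third position 4-fold.
Codon 4 AGT (Ser): third position 2-fold.
Codon 5 ACT (Thr): third position 4-fold.
Codon 6 ACT (Thr): third position 4-fold.
Codon 7 CAA (Gln): third position 2-fold.
Codon 8 ACC (Thr): third position 4-fold.
Codon 9 GCT (Ala): third position 4-fold.
Codon 10 GGA (Gly): third position 4-fold.
Four-fold degenerate third positions: 6.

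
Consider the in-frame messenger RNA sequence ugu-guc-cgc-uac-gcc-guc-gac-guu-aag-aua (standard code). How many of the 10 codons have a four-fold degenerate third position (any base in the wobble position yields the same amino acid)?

5

Codon 1 UGU (Cys): third position 2-fold.
Codon 2 GUC (Val): third position 4-fold.
Codon 3 CGC (Arg): third position 4-fold.
Codon 4 UAC (Tyr): third position 2-fold.
Codon 5 GCC (Ala): third position 4-fold.
Codon 6 GUC (Val): third position 4-fold.
Codon 7 GAC (Asp): third position 2-fold.
Codon 8 GUU (Val): third position 4-fold.
Codon 9 AAG (Lys): third position 2-fold.
Codon 10 AUA (Ile): third position 3-fold.
Four-fold degenerate third positions: 5.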